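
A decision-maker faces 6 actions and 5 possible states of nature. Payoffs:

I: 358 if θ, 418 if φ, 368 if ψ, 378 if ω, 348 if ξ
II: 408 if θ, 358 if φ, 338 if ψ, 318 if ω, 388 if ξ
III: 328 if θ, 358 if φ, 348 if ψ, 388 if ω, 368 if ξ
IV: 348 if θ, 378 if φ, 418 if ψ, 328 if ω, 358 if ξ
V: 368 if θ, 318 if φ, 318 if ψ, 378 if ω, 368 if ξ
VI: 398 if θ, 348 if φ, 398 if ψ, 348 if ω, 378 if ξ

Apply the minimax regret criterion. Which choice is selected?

Column bests: θ=408, φ=418, ψ=418, ω=388, ξ=388.
I regrets: 50, 0, 50, 10, 40 → max 50
II regrets: 0, 60, 80, 70, 0 → max 80
III regrets: 80, 60, 70, 0, 20 → max 80
IV regrets: 60, 40, 0, 60, 30 → max 60
V regrets: 40, 100, 100, 10, 20 → max 100
VI regrets: 10, 70, 20, 40, 10 → max 70
Smallest max regret = 50 → I.

I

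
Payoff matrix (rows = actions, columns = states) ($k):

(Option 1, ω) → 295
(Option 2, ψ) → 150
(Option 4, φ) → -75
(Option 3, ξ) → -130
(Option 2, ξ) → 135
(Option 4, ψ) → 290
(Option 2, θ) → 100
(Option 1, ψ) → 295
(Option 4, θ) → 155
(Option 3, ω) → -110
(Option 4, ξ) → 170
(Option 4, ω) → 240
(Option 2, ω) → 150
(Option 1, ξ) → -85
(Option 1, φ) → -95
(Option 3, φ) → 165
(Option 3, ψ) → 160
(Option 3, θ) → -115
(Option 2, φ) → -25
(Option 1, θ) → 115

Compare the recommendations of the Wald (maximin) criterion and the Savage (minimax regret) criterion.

Row minima: Option 1=-95, Option 2=-25, Option 3=-130, Option 4=-75
Best worst-case = -25 → Option 2.
Column bests: θ=155, φ=165, ψ=295, ω=295, ξ=170.
Option 1 regrets: 40, 260, 0, 0, 255 → max 260
Option 2 regrets: 55, 190, 145, 145, 35 → max 190
Option 3 regrets: 270, 0, 135, 405, 300 → max 405
Option 4 regrets: 0, 240, 5, 55, 0 → max 240
Smallest max regret = 190 → Option 2.

maximin → Option 2; minimax regret → Option 2 (agree)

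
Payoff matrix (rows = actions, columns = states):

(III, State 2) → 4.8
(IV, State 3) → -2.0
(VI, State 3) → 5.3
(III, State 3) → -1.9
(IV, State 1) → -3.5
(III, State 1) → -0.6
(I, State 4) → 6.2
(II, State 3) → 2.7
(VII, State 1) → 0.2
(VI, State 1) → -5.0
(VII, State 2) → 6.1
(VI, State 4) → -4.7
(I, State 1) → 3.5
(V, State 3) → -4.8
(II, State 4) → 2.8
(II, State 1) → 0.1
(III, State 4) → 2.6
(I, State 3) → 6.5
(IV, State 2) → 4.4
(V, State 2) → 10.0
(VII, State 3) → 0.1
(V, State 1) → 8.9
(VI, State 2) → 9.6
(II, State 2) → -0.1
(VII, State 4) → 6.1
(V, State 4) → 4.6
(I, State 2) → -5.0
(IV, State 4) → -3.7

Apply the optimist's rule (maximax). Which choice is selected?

V

Row maxima: I=6.5, II=2.8, III=4.8, IV=4.4, V=10.0, VI=9.6, VII=6.1
Best best-case = 10.0 → V.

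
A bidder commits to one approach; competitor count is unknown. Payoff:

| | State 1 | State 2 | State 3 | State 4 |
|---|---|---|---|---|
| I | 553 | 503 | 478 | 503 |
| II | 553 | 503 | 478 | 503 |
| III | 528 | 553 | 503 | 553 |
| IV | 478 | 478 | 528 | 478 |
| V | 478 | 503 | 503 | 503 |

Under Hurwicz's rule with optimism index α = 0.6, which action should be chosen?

I: 0.6·553 + 0.4·478 = 523
II: 0.6·553 + 0.4·478 = 523
III: 0.6·553 + 0.4·503 = 533
IV: 0.6·528 + 0.4·478 = 508
V: 0.6·503 + 0.4·478 = 493
Highest Hurwicz score = 533 → III.

III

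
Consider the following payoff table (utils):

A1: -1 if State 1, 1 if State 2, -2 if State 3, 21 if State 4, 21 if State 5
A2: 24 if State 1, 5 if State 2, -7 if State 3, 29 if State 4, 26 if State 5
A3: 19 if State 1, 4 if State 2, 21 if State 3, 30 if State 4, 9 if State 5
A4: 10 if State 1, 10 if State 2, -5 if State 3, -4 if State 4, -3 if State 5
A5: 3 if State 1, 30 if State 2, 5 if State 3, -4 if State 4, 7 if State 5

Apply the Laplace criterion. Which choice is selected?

Row averages: A1=8, A2=15.4, A3=16.6, A4=1.6, A5=8.2
Highest average = 16.6 → A3.

A3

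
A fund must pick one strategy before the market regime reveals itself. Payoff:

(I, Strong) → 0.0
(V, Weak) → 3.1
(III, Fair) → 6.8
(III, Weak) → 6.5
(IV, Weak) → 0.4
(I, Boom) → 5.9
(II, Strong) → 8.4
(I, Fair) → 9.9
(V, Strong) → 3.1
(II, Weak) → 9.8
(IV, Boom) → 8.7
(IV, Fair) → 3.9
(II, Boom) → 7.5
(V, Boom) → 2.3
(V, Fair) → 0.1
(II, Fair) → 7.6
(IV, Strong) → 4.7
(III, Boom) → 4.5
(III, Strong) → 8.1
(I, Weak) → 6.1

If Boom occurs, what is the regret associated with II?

1.2

Best payoff under Boom is 8.7.
Regret = 8.7 − 7.5 = 1.2.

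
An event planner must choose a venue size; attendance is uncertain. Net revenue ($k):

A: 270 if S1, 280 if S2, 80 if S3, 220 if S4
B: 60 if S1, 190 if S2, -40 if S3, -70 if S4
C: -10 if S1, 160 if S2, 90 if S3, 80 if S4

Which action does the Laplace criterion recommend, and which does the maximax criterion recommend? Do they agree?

laplace → A; maximax → A (agree)

Row averages: A=212.5, B=35, C=80
Highest average = 212.5 → A.
Row maxima: A=280, B=190, C=160
Best best-case = 280 → A.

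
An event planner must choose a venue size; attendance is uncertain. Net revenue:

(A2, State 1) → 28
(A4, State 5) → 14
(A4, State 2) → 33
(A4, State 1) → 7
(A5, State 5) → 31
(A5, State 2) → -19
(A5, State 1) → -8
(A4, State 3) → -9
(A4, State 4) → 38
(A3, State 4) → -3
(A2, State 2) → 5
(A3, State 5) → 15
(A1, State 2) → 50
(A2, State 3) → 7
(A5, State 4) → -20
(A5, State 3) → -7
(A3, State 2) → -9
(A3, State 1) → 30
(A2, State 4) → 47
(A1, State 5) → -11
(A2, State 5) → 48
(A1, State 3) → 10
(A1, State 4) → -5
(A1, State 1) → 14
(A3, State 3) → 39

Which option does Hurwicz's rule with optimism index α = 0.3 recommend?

A2

A1: 0.3·50 + 0.7·(-11) = 7.3
A2: 0.3·48 + 0.7·5 = 17.9
A3: 0.3·39 + 0.7·(-9) = 5.4
A4: 0.3·38 + 0.7·(-9) = 5.1
A5: 0.3·31 + 0.7·(-20) = -4.7
Highest Hurwicz score = 17.9 → A2.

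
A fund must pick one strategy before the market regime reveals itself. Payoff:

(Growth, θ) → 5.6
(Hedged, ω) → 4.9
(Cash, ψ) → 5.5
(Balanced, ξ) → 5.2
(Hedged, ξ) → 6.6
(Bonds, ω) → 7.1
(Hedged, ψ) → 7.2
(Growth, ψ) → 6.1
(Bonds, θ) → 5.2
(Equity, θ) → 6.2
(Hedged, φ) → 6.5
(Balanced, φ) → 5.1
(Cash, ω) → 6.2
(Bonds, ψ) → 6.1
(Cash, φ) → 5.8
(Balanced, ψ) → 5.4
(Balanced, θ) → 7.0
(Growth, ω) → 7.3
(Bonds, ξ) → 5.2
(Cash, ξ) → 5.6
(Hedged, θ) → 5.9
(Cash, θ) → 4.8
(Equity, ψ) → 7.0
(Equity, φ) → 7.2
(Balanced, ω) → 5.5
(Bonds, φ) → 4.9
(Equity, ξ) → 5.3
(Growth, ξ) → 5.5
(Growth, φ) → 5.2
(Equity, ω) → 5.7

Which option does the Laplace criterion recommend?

Equity

Row averages: Hedged=6.22, Equity=6.28, Growth=5.94, Cash=5.58, Balanced=5.64, Bonds=5.7
Highest average = 6.28 → Equity.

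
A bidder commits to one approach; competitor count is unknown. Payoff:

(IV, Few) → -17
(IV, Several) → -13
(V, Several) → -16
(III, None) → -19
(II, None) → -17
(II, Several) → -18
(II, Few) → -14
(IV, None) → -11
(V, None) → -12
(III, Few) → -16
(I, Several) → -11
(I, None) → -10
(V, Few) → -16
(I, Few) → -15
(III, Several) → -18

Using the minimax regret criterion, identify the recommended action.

Column bests: None=-10, Few=-14, Several=-11.
I regrets: 0, 1, 0 → max 1
II regrets: 7, 0, 7 → max 7
III regrets: 9, 2, 7 → max 9
IV regrets: 1, 3, 2 → max 3
V regrets: 2, 2, 5 → max 5
Smallest max regret = 1 → I.

I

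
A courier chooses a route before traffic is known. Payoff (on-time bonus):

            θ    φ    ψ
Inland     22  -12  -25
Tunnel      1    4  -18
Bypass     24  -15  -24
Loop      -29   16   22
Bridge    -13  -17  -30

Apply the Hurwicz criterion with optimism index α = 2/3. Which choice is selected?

Bypass

Inland: 2/3·22 + 1/3·(-25) = 19/3
Tunnel: 2/3·4 + 1/3·(-18) = -10/3
Bypass: 2/3·24 + 1/3·(-24) = 8
Loop: 2/3·22 + 1/3·(-29) = 5
Bridge: 2/3·(-13) + 1/3·(-30) = -56/3
Highest Hurwicz score = 8 → Bypass.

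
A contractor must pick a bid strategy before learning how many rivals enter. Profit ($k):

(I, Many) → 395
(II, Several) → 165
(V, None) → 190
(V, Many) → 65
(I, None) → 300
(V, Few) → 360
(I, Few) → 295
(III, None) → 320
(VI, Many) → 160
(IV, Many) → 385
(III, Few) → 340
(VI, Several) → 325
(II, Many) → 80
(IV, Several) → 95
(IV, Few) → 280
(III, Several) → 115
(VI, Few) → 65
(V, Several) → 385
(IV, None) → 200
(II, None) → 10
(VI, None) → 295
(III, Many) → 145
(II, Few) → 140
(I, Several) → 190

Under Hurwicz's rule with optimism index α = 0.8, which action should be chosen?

I: 0.8·395 + 0.2·190 = 354
II: 0.8·165 + 0.2·10 = 134
III: 0.8·340 + 0.2·115 = 295
IV: 0.8·385 + 0.2·95 = 327
V: 0.8·385 + 0.2·65 = 321
VI: 0.8·325 + 0.2·65 = 273
Highest Hurwicz score = 354 → I.

I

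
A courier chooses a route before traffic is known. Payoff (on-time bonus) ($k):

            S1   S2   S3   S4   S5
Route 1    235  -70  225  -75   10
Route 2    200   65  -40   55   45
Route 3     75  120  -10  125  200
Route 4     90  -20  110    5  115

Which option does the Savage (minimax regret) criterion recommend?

Route 4

Column bests: S1=235, S2=120, S3=225, S4=125, S5=200.
Route 1 regrets: 0, 190, 0, 200, 190 → max 200
Route 2 regrets: 35, 55, 265, 70, 155 → max 265
Route 3 regrets: 160, 0, 235, 0, 0 → max 235
Route 4 regrets: 145, 140, 115, 120, 85 → max 145
Smallest max regret = 145 → Route 4.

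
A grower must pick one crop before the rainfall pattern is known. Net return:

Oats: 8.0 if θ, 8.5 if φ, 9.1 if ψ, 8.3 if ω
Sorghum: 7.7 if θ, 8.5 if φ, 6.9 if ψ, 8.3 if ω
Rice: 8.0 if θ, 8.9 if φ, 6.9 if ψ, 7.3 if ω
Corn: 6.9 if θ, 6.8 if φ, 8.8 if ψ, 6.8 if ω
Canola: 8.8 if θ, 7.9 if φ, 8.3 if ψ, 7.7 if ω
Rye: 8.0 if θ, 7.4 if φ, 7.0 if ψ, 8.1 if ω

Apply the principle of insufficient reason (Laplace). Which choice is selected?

Row averages: Oats=8.475, Sorghum=7.85, Rice=7.775, Corn=7.325, Canola=8.175, Rye=7.625
Highest average = 8.475 → Oats.

Oats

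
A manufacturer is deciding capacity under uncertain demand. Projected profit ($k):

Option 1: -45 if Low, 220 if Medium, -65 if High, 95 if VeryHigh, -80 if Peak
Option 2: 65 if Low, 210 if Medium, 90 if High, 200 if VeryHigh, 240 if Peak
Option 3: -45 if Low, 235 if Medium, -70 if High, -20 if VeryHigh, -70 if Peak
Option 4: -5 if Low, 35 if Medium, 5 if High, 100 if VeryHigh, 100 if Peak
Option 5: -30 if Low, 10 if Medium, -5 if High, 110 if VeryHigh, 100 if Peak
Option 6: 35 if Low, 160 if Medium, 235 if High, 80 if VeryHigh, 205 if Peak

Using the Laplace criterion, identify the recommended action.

Option 2

Row averages: Option 1=25, Option 2=161, Option 3=6, Option 4=47, Option 5=37, Option 6=143
Highest average = 161 → Option 2.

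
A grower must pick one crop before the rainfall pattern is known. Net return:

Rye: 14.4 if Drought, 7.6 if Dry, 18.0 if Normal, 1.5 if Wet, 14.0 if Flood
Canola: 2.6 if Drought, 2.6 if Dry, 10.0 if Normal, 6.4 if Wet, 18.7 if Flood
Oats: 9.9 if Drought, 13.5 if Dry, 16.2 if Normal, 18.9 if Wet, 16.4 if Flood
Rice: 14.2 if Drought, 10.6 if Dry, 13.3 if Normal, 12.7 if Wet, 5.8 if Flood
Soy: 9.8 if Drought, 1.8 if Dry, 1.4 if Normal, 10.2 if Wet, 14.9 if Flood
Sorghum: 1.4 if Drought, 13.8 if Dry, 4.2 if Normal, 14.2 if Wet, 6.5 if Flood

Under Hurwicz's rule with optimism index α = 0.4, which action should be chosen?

Oats

Rye: 0.4·18.0 + 0.6·1.5 = 8.1
Canola: 0.4·18.7 + 0.6·2.6 = 9.04
Oats: 0.4·18.9 + 0.6·9.9 = 13.5
Rice: 0.4·14.2 + 0.6·5.8 = 9.16
Soy: 0.4·14.9 + 0.6·1.4 = 6.8
Sorghum: 0.4·14.2 + 0.6·1.4 = 6.52
Highest Hurwicz score = 13.5 → Oats.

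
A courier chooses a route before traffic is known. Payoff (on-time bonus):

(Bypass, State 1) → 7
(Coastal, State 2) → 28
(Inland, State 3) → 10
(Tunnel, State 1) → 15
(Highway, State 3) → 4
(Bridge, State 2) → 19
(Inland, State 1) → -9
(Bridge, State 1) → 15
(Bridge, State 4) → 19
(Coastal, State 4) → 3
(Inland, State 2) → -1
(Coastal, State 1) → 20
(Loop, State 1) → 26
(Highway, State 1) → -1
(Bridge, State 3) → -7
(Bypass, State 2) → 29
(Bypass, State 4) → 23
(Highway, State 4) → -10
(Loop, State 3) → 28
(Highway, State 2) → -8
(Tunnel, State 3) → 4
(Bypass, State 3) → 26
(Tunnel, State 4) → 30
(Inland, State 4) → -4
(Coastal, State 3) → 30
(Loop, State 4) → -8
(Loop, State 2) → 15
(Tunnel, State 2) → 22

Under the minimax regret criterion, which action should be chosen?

Column bests: State 1=26, State 2=29, State 3=30, State 4=30.
Bypass regrets: 19, 0, 4, 7 → max 19
Tunnel regrets: 11, 7, 26, 0 → max 26
Bridge regrets: 11, 10, 37, 11 → max 37
Inland regrets: 35, 30, 20, 34 → max 35
Coastal regrets: 6, 1, 0, 27 → max 27
Loop regrets: 0, 14, 2, 38 → max 38
Highway regrets: 27, 37, 26, 40 → max 40
Smallest max regret = 19 → Bypass.

Bypass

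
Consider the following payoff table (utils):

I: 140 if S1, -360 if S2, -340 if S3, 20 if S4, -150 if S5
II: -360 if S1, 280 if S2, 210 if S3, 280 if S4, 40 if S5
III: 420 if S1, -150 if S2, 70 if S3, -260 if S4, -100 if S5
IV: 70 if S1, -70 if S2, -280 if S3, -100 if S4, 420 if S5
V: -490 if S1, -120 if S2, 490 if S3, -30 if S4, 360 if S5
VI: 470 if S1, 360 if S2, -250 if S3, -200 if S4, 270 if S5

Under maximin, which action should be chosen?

VI

Row minima: I=-360, II=-360, III=-260, IV=-280, V=-490, VI=-250
Best worst-case = -250 → VI.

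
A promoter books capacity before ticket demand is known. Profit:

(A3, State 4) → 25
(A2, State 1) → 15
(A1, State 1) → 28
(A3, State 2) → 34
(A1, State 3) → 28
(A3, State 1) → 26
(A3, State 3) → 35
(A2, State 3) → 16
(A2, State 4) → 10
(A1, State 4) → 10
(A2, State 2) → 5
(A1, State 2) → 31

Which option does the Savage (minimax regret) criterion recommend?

Column bests: State 1=28, State 2=34, State 3=35, State 4=25.
A1 regrets: 0, 3, 7, 15 → max 15
A2 regrets: 13, 29, 19, 15 → max 29
A3 regrets: 2, 0, 0, 0 → max 2
Smallest max regret = 2 → A3.

A3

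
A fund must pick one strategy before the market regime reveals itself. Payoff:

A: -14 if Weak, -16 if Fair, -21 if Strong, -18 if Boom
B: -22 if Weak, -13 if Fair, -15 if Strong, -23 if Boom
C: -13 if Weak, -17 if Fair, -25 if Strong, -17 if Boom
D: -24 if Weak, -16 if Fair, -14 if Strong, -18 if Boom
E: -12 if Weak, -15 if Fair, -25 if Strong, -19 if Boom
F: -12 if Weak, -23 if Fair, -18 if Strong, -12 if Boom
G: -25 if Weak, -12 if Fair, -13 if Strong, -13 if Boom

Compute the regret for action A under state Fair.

4

Best payoff under Fair is -12.
Regret = -12 − (-16) = 4.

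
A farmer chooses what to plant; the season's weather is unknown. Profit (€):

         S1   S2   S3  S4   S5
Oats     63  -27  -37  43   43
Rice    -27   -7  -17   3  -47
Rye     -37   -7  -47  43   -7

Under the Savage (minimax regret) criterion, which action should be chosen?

Column bests: S1=63, S2=-7, S3=-17, S4=43, S5=43.
Oats regrets: 0, 20, 20, 0, 0 → max 20
Rice regrets: 90, 0, 0, 40, 90 → max 90
Rye regrets: 100, 0, 30, 0, 50 → max 100
Smallest max regret = 20 → Oats.

Oats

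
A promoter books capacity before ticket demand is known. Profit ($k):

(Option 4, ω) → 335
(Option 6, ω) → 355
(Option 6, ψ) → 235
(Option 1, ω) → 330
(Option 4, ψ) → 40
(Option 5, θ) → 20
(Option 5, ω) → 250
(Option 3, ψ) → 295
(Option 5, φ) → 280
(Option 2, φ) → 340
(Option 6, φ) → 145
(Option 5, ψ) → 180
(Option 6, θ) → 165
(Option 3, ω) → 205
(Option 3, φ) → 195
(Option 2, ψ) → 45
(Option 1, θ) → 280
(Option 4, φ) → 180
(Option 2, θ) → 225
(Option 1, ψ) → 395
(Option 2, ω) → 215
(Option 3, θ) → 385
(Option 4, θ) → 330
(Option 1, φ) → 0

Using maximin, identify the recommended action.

Row minima: Option 1=0, Option 2=45, Option 3=195, Option 4=40, Option 5=20, Option 6=145
Best worst-case = 195 → Option 3.

Option 3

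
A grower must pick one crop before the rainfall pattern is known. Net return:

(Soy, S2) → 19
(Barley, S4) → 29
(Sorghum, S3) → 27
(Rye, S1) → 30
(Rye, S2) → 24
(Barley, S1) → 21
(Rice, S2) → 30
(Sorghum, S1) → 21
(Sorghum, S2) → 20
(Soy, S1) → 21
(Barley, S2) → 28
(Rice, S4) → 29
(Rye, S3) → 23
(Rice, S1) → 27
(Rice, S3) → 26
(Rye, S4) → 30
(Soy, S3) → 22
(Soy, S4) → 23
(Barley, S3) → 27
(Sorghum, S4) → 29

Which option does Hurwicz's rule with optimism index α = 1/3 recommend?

Sorghum: 1/3·29 + 2/3·20 = 23
Rye: 1/3·30 + 2/3·23 = 76/3
Soy: 1/3·23 + 2/3·19 = 61/3
Rice: 1/3·30 + 2/3·26 = 82/3
Barley: 1/3·29 + 2/3·21 = 71/3
Highest Hurwicz score = 82/3 → Rice.

Rice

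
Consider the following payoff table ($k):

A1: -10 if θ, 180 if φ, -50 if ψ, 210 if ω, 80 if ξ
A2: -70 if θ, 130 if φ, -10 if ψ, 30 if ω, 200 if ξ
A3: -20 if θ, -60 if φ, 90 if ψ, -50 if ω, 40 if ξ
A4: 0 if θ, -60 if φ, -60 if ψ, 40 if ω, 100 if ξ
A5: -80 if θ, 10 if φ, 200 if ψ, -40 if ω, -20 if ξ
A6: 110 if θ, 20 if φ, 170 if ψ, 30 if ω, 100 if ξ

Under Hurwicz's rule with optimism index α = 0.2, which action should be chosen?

A1: 0.2·210 + 0.8·(-50) = 2
A2: 0.2·200 + 0.8·(-70) = -16
A3: 0.2·90 + 0.8·(-60) = -30
A4: 0.2·100 + 0.8·(-60) = -28
A5: 0.2·200 + 0.8·(-80) = -24
A6: 0.2·170 + 0.8·20 = 50
Highest Hurwicz score = 50 → A6.

A6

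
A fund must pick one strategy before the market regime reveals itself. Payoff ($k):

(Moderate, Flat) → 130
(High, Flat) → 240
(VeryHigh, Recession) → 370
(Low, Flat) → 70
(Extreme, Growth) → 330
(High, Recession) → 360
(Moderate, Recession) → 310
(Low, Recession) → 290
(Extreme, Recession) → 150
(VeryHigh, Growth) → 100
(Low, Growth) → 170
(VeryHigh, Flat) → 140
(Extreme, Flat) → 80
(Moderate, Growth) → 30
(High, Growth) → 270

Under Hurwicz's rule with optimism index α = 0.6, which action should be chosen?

Low: 0.6·290 + 0.4·70 = 202
Moderate: 0.6·310 + 0.4·30 = 198
High: 0.6·360 + 0.4·240 = 312
VeryHigh: 0.6·370 + 0.4·100 = 262
Extreme: 0.6·330 + 0.4·80 = 230
Highest Hurwicz score = 312 → High.

High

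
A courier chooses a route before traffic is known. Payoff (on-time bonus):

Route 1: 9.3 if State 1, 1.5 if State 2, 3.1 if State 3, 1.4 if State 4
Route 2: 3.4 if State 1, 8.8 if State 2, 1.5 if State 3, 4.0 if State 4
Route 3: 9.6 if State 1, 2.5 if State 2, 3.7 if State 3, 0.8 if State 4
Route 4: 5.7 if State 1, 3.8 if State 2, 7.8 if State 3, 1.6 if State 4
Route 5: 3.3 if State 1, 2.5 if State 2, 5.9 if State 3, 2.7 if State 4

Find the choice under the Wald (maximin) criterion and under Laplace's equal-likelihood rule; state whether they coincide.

maximin → Route 5; laplace → Route 4 (disagree)

Row minima: Route 1=1.4, Route 2=1.5, Route 3=0.8, Route 4=1.6, Route 5=2.5
Best worst-case = 2.5 → Route 5.
Row averages: Route 1=3.825, Route 2=4.425, Route 3=4.15, Route 4=4.725, Route 5=3.6
Highest average = 4.725 → Route 4.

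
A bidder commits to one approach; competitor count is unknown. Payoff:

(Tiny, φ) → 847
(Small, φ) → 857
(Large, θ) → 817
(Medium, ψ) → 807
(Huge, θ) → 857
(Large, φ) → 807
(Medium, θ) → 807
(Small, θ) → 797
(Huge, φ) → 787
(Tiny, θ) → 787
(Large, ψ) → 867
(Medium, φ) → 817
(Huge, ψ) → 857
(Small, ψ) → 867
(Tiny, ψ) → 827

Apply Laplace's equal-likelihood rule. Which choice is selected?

Row averages: Tiny=2461/3, Small=2521/3, Medium=2431/3, Large=2491/3, Huge=2501/3
Highest average = 2521/3 → Small.

Small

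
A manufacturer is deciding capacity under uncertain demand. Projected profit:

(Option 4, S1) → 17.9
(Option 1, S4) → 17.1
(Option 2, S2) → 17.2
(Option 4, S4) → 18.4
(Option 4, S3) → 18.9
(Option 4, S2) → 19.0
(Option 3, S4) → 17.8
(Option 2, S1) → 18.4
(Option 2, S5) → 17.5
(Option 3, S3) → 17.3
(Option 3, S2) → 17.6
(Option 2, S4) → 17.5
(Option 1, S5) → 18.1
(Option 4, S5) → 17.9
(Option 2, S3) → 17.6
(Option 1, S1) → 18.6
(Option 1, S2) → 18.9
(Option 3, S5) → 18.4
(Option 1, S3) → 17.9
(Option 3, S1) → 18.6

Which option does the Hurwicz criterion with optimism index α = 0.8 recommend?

Option 4

Option 1: 0.8·18.9 + 0.2·17.1 = 18.54
Option 2: 0.8·18.4 + 0.2·17.2 = 18.16
Option 3: 0.8·18.6 + 0.2·17.3 = 18.34
Option 4: 0.8·19.0 + 0.2·17.9 = 18.78
Highest Hurwicz score = 18.78 → Option 4.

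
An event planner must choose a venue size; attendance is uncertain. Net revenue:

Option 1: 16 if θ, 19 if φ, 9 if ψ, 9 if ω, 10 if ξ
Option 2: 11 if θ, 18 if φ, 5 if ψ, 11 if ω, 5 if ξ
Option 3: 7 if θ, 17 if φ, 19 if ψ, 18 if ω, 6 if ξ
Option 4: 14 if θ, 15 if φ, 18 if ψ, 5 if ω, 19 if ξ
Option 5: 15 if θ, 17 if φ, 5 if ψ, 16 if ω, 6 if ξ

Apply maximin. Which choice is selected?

Option 1

Row minima: Option 1=9, Option 2=5, Option 3=6, Option 4=5, Option 5=5
Best worst-case = 9 → Option 1.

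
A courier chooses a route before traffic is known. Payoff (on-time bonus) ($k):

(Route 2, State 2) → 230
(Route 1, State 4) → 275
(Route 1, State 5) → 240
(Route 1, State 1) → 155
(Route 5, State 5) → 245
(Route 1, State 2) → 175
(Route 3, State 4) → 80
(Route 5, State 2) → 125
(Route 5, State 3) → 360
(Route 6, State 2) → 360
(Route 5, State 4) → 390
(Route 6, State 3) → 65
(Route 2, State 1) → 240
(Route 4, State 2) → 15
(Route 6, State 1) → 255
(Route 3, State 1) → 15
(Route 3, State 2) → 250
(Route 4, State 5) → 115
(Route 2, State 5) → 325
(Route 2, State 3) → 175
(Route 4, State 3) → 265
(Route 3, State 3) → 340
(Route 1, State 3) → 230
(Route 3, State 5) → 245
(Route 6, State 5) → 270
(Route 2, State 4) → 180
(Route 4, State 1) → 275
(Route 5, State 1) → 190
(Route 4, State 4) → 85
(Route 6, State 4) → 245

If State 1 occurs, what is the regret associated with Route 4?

Best payoff under State 1 is 275.
Regret = 275 − 275 = 0.

0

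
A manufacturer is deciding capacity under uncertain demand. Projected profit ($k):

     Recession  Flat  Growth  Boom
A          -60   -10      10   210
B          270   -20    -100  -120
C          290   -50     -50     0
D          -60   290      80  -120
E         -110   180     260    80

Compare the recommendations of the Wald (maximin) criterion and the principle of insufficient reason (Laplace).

Row minima: A=-60, B=-120, C=-50, D=-120, E=-110
Best worst-case = -50 → C.
Row averages: A=37.5, B=7.5, C=47.5, D=47.5, E=102.5
Highest average = 102.5 → E.

maximin → C; laplace → E (disagree)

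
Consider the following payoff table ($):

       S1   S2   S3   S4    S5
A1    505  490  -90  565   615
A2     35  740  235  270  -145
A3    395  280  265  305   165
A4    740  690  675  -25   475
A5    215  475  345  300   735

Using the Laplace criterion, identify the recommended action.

A4

Row averages: A1=417, A2=227, A3=282, A4=511, A5=414
Highest average = 511 → A4.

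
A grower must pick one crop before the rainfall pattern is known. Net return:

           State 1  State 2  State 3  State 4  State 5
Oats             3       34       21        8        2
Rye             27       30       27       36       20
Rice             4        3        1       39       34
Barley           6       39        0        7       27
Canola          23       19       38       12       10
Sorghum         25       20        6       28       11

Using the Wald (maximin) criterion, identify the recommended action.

Row minima: Oats=2, Rye=20, Rice=1, Barley=0, Canola=10, Sorghum=6
Best worst-case = 20 → Rye.

Rye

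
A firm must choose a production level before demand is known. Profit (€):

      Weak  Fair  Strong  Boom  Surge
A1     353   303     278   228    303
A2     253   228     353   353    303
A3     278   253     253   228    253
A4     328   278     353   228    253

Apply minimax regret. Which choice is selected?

Column bests: Weak=353, Fair=303, Strong=353, Boom=353, Surge=303.
A1 regrets: 0, 0, 75, 125, 0 → max 125
A2 regrets: 100, 75, 0, 0, 0 → max 100
A3 regrets: 75, 50, 100, 125, 50 → max 125
A4 regrets: 25, 25, 0, 125, 50 → max 125
Smallest max regret = 100 → A2.

A2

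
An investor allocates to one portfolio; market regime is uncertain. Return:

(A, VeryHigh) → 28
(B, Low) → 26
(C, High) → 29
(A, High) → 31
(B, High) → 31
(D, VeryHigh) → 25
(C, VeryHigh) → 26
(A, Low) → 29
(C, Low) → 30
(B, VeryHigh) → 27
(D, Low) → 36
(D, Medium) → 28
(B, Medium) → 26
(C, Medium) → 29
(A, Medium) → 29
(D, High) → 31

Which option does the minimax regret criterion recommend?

D

Column bests: Low=36, Medium=29, High=31, VeryHigh=28.
A regrets: 7, 0, 0, 0 → max 7
B regrets: 10, 3, 0, 1 → max 10
C regrets: 6, 0, 2, 2 → max 6
D regrets: 0, 1, 0, 3 → max 3
Smallest max regret = 3 → D.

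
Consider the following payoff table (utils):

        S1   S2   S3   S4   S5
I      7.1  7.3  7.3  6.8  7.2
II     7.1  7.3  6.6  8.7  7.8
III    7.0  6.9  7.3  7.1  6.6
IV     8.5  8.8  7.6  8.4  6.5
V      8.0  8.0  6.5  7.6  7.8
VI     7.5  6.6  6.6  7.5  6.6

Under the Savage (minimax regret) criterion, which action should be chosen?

V

Column bests: S1=8.5, S2=8.8, S3=7.6, S4=8.7, S5=7.8.
I regrets: 1.4, 1.5, 0.3, 1.9, 0.6 → max 1.9
II regrets: 1.4, 1.5, 1.0, 0.0, 0.0 → max 1.5
III regrets: 1.5, 1.9, 0.3, 1.6, 1.2 → max 1.9
IV regrets: 0.0, 0.0, 0.0, 0.3, 1.3 → max 1.3
V regrets: 0.5, 0.8, 1.1, 1.1, 0.0 → max 1.1
VI regrets: 1.0, 2.2, 1.0, 1.2, 1.2 → max 2.2
Smallest max regret = 1.1 → V.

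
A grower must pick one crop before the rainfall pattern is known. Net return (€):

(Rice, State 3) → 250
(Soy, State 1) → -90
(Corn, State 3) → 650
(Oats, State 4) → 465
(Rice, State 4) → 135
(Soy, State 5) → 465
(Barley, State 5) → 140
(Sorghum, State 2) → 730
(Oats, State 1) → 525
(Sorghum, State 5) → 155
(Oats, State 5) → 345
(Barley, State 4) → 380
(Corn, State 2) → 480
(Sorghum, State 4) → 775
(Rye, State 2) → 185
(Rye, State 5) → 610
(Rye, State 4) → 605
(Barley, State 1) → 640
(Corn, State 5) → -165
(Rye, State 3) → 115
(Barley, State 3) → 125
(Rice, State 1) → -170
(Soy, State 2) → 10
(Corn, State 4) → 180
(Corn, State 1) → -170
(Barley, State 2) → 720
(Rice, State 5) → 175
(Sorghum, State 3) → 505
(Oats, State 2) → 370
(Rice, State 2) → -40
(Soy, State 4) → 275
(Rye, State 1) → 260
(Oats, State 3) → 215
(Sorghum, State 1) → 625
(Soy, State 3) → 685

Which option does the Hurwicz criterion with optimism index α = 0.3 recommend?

Rye: 0.3·610 + 0.7·115 = 263.5
Oats: 0.3·525 + 0.7·215 = 308
Sorghum: 0.3·775 + 0.7·155 = 341
Soy: 0.3·685 + 0.7·(-90) = 142.5
Corn: 0.3·650 + 0.7·(-170) = 76
Barley: 0.3·720 + 0.7·125 = 303.5
Rice: 0.3·250 + 0.7·(-170) = -44
Highest Hurwicz score = 341 → Sorghum.

Sorghum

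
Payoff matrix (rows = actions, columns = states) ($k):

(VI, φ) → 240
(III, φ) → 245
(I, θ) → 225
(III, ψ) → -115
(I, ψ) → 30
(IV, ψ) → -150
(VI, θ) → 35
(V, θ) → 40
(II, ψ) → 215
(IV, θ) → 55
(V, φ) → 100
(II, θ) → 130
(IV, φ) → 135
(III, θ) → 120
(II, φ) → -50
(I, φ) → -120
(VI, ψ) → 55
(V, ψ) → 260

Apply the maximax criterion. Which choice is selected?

V

Row maxima: I=225, II=215, III=245, IV=135, V=260, VI=240
Best best-case = 260 → V.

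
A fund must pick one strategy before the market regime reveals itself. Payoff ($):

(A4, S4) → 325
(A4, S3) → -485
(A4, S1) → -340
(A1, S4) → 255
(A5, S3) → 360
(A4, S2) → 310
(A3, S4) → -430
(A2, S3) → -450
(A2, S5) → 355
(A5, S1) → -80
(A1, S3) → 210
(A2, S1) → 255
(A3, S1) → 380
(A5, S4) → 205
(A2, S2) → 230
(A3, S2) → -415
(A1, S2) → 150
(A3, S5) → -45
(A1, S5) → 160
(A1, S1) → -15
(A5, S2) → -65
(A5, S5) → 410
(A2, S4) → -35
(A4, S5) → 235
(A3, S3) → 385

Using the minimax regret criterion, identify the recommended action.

Column bests: S1=380, S2=310, S3=385, S4=325, S5=410.
A1 regrets: 395, 160, 175, 70, 250 → max 395
A2 regrets: 125, 80, 835, 360, 55 → max 835
A3 regrets: 0, 725, 0, 755, 455 → max 755
A4 regrets: 720, 0, 870, 0, 175 → max 870
A5 regrets: 460, 375, 25, 120, 0 → max 460
Smallest max regret = 395 → A1.

A1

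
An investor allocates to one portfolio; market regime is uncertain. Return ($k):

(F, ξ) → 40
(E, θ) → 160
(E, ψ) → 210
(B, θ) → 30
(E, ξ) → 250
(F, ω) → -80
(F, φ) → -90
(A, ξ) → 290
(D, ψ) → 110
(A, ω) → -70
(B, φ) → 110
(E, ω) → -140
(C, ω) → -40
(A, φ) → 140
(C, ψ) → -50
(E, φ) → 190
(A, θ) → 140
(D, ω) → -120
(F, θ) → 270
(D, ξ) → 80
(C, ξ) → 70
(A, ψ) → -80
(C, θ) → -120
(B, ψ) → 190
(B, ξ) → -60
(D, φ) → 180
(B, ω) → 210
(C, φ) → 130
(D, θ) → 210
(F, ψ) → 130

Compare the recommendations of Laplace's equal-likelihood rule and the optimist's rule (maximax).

laplace → E; maximax → A (disagree)

Row averages: A=84, B=96, C=-2, D=92, E=134, F=54
Highest average = 134 → E.
Row maxima: A=290, B=210, C=130, D=210, E=250, F=270
Best best-case = 290 → A.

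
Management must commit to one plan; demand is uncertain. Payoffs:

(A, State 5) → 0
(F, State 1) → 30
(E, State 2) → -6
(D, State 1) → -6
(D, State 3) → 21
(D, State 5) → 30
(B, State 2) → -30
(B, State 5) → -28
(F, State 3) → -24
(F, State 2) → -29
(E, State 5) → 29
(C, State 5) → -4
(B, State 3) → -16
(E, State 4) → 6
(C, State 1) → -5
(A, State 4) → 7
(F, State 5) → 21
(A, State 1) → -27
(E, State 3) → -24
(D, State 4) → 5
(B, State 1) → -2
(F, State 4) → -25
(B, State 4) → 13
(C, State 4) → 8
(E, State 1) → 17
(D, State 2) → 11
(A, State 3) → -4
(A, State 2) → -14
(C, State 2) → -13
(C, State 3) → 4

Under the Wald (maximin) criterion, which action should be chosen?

Row minima: A=-27, B=-30, C=-13, D=-6, E=-24, F=-29
Best worst-case = -6 → D.

D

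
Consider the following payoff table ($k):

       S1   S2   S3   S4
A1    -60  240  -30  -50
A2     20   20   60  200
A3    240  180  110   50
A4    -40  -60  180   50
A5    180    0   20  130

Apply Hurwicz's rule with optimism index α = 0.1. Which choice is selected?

A1: 0.1·240 + 0.9·(-60) = -30
A2: 0.1·200 + 0.9·20 = 38
A3: 0.1·240 + 0.9·50 = 69
A4: 0.1·180 + 0.9·(-60) = -36
A5: 0.1·180 + 0.9·0 = 18
Highest Hurwicz score = 69 → A3.

A3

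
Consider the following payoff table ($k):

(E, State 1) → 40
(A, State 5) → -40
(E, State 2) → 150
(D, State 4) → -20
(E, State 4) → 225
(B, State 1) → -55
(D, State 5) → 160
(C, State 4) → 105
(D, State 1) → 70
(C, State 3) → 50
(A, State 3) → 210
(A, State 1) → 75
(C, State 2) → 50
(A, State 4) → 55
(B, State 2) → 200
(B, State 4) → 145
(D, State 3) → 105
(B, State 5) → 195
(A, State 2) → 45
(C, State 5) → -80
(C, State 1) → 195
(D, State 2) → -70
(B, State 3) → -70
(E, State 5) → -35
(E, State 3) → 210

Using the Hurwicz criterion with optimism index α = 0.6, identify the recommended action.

E

A: 0.6·210 + 0.4·(-40) = 110
B: 0.6·200 + 0.4·(-70) = 92
C: 0.6·195 + 0.4·(-80) = 85
D: 0.6·160 + 0.4·(-70) = 68
E: 0.6·225 + 0.4·(-35) = 121
Highest Hurwicz score = 121 → E.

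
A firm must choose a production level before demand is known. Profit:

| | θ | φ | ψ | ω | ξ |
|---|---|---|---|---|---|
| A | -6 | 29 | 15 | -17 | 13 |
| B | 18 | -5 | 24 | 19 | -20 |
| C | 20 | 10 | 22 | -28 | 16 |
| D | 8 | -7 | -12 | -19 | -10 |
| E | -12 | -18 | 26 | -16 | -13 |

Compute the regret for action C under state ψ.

4

Best payoff under ψ is 26.
Regret = 26 − 22 = 4.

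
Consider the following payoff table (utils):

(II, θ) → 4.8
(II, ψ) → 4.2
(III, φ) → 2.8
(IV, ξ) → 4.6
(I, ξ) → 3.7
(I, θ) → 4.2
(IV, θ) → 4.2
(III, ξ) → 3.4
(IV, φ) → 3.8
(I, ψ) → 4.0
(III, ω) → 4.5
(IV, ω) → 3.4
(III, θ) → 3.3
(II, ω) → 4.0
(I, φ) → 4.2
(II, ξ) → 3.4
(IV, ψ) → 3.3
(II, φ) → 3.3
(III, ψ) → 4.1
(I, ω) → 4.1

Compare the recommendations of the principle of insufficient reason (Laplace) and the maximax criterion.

Row averages: I=4.04, II=3.94, III=3.62, IV=3.86
Highest average = 4.04 → I.
Row maxima: I=4.2, II=4.8, III=4.5, IV=4.6
Best best-case = 4.8 → II.

laplace → I; maximax → II (disagree)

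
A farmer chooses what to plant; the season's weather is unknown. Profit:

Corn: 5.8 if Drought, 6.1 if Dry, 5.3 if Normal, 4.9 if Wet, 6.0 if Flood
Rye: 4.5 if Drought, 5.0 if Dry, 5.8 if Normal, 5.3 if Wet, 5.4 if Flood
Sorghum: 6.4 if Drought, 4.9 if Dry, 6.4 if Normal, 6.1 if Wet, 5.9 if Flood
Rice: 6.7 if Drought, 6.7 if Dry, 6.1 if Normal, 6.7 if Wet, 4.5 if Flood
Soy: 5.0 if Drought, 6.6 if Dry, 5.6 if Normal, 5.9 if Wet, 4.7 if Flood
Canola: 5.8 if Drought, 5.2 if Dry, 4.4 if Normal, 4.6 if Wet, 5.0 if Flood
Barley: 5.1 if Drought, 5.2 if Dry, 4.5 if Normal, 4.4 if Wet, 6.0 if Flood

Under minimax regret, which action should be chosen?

Rice

Column bests: Drought=6.7, Dry=6.7, Normal=6.4, Wet=6.7, Flood=6.0.
Corn regrets: 0.9, 0.6, 1.1, 1.8, 0.0 → max 1.8
Rye regrets: 2.2, 1.7, 0.6, 1.4, 0.6 → max 2.2
Sorghum regrets: 0.3, 1.8, 0.0, 0.6, 0.1 → max 1.8
Rice regrets: 0.0, 0.0, 0.3, 0.0, 1.5 → max 1.5
Soy regrets: 1.7, 0.1, 0.8, 0.8, 1.3 → max 1.7
Canola regrets: 0.9, 1.5, 2.0, 2.1, 1.0 → max 2.1
Barley regrets: 1.6, 1.5, 1.9, 2.3, 0.0 → max 2.3
Smallest max regret = 1.5 → Rice.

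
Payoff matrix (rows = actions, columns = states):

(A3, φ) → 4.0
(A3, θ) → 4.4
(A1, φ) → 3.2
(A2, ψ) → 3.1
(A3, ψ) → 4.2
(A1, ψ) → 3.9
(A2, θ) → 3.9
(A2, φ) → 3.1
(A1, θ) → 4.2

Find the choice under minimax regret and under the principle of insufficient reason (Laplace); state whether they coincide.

minimax regret → A3; laplace → A3 (agree)

Column bests: θ=4.4, φ=4.0, ψ=4.2.
A1 regrets: 0.2, 0.8, 0.3 → max 0.8
A2 regrets: 0.5, 0.9, 1.1 → max 1.1
A3 regrets: 0.0, 0.0, 0.0 → max 0.0
Smallest max regret = 0.0 → A3.
Row averages: A1=113/30, A2=101/30, A3=4.2
Highest average = 4.2 → A3.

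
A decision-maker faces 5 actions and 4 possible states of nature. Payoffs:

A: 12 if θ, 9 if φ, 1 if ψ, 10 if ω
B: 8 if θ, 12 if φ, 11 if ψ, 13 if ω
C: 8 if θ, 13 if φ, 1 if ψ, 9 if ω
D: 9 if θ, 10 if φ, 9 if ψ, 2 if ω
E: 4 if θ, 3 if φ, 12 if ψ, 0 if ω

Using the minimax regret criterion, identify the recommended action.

Column bests: θ=12, φ=13, ψ=12, ω=13.
A regrets: 0, 4, 11, 3 → max 11
B regrets: 4, 1, 1, 0 → max 4
C regrets: 4, 0, 11, 4 → max 11
D regrets: 3, 3, 3, 11 → max 11
E regrets: 8, 10, 0, 13 → max 13
Smallest max regret = 4 → B.

B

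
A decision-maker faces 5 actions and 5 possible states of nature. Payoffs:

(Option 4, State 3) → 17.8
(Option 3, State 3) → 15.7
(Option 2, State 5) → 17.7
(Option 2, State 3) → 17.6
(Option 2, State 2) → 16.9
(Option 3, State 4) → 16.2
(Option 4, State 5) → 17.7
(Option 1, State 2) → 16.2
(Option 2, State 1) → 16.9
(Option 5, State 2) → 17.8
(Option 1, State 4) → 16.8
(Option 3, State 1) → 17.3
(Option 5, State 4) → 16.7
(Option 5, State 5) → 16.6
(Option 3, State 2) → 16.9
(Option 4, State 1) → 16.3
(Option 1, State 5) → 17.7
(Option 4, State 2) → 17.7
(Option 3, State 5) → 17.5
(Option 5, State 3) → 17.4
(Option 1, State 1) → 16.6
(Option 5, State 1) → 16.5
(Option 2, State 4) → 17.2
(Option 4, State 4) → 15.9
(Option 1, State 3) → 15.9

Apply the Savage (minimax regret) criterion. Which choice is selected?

Option 2

Column bests: State 1=17.3, State 2=17.8, State 3=17.8, State 4=17.2, State 5=17.7.
Option 1 regrets: 0.7, 1.6, 1.9, 0.4, 0.0 → max 1.9
Option 2 regrets: 0.4, 0.9, 0.2, 0.0, 0.0 → max 0.9
Option 3 regrets: 0.0, 0.9, 2.1, 1.0, 0.2 → max 2.1
Option 4 regrets: 1.0, 0.1, 0.0, 1.3, 0.0 → max 1.3
Option 5 regrets: 0.8, 0.0, 0.4, 0.5, 1.1 → max 1.1
Smallest max regret = 0.9 → Option 2.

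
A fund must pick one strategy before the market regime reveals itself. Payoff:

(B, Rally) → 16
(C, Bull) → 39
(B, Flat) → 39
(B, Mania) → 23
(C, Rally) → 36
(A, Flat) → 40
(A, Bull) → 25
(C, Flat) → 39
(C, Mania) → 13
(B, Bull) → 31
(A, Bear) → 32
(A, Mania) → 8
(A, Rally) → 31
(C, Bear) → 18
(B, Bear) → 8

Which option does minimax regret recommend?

Column bests: Bear=32, Flat=40, Bull=39, Rally=36, Mania=23.
A regrets: 0, 0, 14, 5, 15 → max 15
B regrets: 24, 1, 8, 20, 0 → max 24
C regrets: 14, 1, 0, 0, 10 → max 14
Smallest max regret = 14 → C.

C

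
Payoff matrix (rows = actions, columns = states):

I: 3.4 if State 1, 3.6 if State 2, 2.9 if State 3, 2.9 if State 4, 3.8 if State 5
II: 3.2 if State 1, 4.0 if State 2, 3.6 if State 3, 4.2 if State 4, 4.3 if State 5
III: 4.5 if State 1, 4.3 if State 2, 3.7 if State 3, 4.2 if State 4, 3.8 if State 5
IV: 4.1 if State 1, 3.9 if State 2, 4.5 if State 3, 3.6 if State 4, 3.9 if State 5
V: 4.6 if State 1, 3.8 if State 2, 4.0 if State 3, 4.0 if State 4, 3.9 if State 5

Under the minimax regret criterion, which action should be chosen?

Column bests: State 1=4.6, State 2=4.3, State 3=4.5, State 4=4.2, State 5=4.3.
I regrets: 1.2, 0.7, 1.6, 1.3, 0.5 → max 1.6
II regrets: 1.4, 0.3, 0.9, 0.0, 0.0 → max 1.4
III regrets: 0.1, 0.0, 0.8, 0.0, 0.5 → max 0.8
IV regrets: 0.5, 0.4, 0.0, 0.6, 0.4 → max 0.6
V regrets: 0.0, 0.5, 0.5, 0.2, 0.4 → max 0.5
Smallest max regret = 0.5 → V.

V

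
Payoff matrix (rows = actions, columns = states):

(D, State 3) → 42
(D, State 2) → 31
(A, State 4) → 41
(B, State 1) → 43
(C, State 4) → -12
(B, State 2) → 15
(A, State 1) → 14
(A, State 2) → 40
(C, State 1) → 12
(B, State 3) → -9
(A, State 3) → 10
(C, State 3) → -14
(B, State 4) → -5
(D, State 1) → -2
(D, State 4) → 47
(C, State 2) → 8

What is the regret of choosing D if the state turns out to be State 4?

Best payoff under State 4 is 47.
Regret = 47 − 47 = 0.

0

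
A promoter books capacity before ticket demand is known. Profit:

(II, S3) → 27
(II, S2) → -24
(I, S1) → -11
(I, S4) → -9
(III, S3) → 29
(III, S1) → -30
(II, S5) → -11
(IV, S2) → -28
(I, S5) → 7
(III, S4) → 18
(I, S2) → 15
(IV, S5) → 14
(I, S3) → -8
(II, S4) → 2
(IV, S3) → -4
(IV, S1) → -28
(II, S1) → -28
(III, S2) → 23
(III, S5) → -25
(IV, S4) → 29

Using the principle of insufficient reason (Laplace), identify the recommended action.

Row averages: I=-1.2, II=-6.8, III=3, IV=-3.4
Highest average = 3 → III.

III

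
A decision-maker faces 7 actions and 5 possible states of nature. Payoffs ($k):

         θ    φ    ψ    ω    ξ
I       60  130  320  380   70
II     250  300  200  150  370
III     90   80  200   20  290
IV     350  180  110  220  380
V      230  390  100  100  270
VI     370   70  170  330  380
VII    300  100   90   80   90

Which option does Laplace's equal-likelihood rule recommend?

VI

Row averages: I=192, II=254, III=136, IV=248, V=218, VI=264, VII=132
Highest average = 264 → VI.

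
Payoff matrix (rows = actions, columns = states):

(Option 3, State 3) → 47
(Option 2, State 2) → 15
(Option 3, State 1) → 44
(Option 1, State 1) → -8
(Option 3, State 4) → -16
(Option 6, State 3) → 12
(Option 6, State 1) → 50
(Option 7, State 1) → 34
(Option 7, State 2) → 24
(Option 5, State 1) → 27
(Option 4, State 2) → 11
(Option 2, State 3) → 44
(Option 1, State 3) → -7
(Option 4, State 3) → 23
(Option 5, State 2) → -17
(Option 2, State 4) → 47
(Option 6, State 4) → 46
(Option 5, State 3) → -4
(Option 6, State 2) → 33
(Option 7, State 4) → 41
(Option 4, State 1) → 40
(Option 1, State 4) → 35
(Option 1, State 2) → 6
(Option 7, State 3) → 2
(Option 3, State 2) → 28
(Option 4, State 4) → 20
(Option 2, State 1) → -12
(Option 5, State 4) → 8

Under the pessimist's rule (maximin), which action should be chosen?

Option 6

Row minima: Option 1=-8, Option 2=-12, Option 3=-16, Option 4=11, Option 5=-17, Option 6=12, Option 7=2
Best worst-case = 12 → Option 6.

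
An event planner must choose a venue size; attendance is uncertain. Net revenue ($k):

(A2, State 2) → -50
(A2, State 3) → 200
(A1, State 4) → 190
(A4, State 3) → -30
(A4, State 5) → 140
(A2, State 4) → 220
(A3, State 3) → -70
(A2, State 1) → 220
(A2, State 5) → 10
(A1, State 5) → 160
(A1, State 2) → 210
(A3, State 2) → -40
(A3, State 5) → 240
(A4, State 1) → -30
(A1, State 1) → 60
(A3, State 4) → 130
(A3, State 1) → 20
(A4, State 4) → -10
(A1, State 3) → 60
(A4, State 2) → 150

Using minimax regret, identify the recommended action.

Column bests: State 1=220, State 2=210, State 3=200, State 4=220, State 5=240.
A1 regrets: 160, 0, 140, 30, 80 → max 160
A2 regrets: 0, 260, 0, 0, 230 → max 260
A3 regrets: 200, 250, 270, 90, 0 → max 270
A4 regrets: 250, 60, 230, 230, 100 → max 250
Smallest max regret = 160 → A1.

A1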